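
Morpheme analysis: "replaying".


Word: "replaying"
Morphemes: re- + play + -ing
Each morpheme carries meaning
= 3 morphemes


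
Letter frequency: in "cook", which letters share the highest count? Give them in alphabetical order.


Word: "cook"
Letter counts:
  'c': 1
  'k': 1
  'o': 2
Maximum count = 2
Most frequent = 'o' (2 times each)


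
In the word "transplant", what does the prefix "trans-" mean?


Prefix: trans-
Example: transplant (trans- + plant)
Meaning = across


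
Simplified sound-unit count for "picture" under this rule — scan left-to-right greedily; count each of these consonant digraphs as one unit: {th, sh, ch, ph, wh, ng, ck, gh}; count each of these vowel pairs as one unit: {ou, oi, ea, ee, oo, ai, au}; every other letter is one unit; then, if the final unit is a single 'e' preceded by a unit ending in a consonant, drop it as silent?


Word: "picture" (7 letters)
Left-to-right scan:
  [1] 'p' (letter)
  [2] 'i' (letter)
  [3] 'c' (letter)
  [4] 't' (letter)
  [5] 'u' (letter)
  [6] 'r' (letter)
  [7] 'e' (letter)
Units from scan: 7
Final unit is 'e' after a consonant -> drop as silent (-1)
Sound units = 6 units


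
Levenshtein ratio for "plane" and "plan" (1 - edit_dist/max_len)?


Word 1: "plane" (length 5)
Word 2: "plan" (length 4)
One optimal edit sequence:
  1. keep 'p'
  2. keep 'l'
  3. keep 'a'
  4. keep 'n'
  5. delete 'e'  (+1)
Edit distance = 1
Max length = max(5, 4) = 5
Similarity = 1 - 1/5
= 0.8000


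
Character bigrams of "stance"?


Word: "stance" (length 6)
Number of bigrams = 6 - 2 + 1 = 5
  Position 0: "st"
  Position 1: "ta"
  Position 2: "an"
  Position 3: "nc"
  Position 4: "ce"
Bigrams = "st", "ta", "an", "nc", "ce"


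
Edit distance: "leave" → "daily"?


Word 1: "leave" (length 5)
Word 2: "daily" (length 5)
One optimal edit sequence (insert/delete/substitute each cost 1):
  1. substitute 'l' -> 'd'  (+1)
  2. substitute 'e' -> 'a'  (+1)
  3. substitute 'a' -> 'i'  (+1)
  4. substitute 'v' -> 'l'  (+1)
  5. substitute 'e' -> 'y'  (+1)
Total edit operations: 5
Edit distance = 5


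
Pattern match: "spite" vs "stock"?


Pattern of "spite": [0, 1, 2, 3, 4]
Pattern of "stock": [0, 1, 2, 3, 4]
Patterns match
Same pattern = Yes


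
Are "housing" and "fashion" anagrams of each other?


Word 1: "housing" → sorted: ghinosu
Word 2: "fashion" → sorted: afhinos
Same letters? ghinosu != afhinos
Anagram = No


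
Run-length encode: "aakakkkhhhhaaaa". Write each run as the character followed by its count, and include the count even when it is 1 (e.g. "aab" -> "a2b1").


String: "aakakkkhhhhaaaa"
Scanning for consecutive runs:
  'a' x 2
  'k' x 1
  'a' x 1
  'k' x 3
  'h' x 4
  'a' x 4
RLE = "a2k1a1k3h4a4"


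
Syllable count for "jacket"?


Word: "jacket"
Syllable breakdown: jack | et
Counting: 2 parts
= 2 syllables


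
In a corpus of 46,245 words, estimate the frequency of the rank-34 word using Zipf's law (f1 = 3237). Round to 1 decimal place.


Zipf's law: f(r) = f(1) / r
f(1) = 3237
f(34) = 3237 / 34
= 95.2 occurrences


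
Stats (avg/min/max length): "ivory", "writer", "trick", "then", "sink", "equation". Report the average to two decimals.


Lengths: "ivory"=5, "writer"=6, "trick"=5, "then"=4, "sink"=4, "equation"=8
Sum = 32, Count = 6
Average = 32/6 = 5.33
= avg=5.33, min=4, max=8


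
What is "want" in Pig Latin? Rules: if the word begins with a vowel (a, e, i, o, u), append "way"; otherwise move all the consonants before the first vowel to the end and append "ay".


Word: "want"
Starts with consonant(s) → move to end, add 'ay'
Consonant cluster: "w"
Pig Latin = "antway"


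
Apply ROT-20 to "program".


Word: "program"
Shift: 20
Each letter → (letter + shift) mod 26:
  'p' (15) + 20 = 9 → 'j'
  'r' (17) + 20 = 11 → 'l'
  'o' (14) + 20 = 8 → 'i'
  'g' (6) + 20 = 0 → 'a'
  'r' (17) + 20 = 11 → 'l'
  'a' (0) + 20 = 20 → 'u'
  'm' (12) + 20 = 6 → 'g'
Result = "jlialug"


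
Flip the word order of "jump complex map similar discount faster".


Original: "jump complex map similar discount faster"
Words (1..n): jump | complex | map | similar | discount | faster
Reversed (n..1): faster | discount | similar | map | complex | jump
Result = "faster discount similar map complex jump"


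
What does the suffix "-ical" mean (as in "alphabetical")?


Suffix: -ical
Example: alphabetical = alphabet + -ical
Meaning = relating to


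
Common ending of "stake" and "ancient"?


Word 1: "stake"
Word 2: "ancient"
Comparing from end:
  Pos -1: 'e' != 't' (stop)
LCS = "" (length 0)


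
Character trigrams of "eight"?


Word: "eight" (length 5)
Number of trigrams = 5 - 3 + 1 = 3
  Position 0: "eig"
  Position 1: "igh"
  Position 2: "ght"
Trigrams = "eig", "igh", "ght"


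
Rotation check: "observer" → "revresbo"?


Word: "observer", Candidate: "revresbo"
Method: check if candidate is substring of word+word
"observerobserver" contains "revresbo"? No
Is rotation = No


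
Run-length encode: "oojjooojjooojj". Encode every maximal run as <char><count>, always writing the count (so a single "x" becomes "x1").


String: "oojjooojjooojj"
Scanning for consecutive runs:
  'o' x 2
  'j' x 2
  'o' x 3
  'j' x 2
  'o' x 3
  'j' x 2
RLE = "o2j2o3j2o3j2"


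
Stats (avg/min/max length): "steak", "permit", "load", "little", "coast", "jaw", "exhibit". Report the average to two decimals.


Lengths: "steak"=5, "permit"=6, "load"=4, "little"=6, "coast"=5, "jaw"=3, "exhibit"=7
Sum = 36, Count = 7
Average = 36/7 = 5.14
= avg=5.14, min=3, max=7


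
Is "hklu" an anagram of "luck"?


Word 1: "luck" → sorted: cklu
Word 2: "hklu" → sorted: hklu
Same letters? cklu != hklu
Anagram = No


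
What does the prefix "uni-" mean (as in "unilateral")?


Prefix: uni-
Example: unilateral (uni- + lateral)
Meaning = one


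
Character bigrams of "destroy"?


Word: "destroy" (length 7)
Number of bigrams = 7 - 2 + 1 = 6
  Position 0: "de"
  Position 1: "es"
  Position 2: "st"
  Position 3: "tr"
  Position 4: "ro"
  Position 5: "oy"
Bigrams = "de", "es", "st", "tr", "ro", "oy"


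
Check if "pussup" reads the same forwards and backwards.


Word: "pussup"
Reversed: "pussup"
Forward == Backward? pussup == pussup
Palindrome = Yes


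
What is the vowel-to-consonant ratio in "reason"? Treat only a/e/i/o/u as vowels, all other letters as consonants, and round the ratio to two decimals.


Word: "reason"
Vowels (a,e,i,o,u): 3
Consonants: 3
Ratio = 3/3
= 1.00


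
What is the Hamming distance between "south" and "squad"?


Comparing character by character (same length = 5):
  Pos 0: 's' vs 's' =
  Pos 1: 'o' vs 'q' !=
  Pos 2: 'u' vs 'u' =
  Pos 3: 't' vs 'a' !=
  Pos 4: 'h' vs 'd' !=
Hamming distance = 3


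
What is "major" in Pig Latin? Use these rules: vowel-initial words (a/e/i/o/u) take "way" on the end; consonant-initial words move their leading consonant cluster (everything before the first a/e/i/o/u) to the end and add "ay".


Word: "major"
Starts with consonant(s) → move to end, add 'ay'
Consonant cluster: "m"
Pig Latin = "ajormay"


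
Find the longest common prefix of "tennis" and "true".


Word 1: "tennis"
Word 2: "true"
Comparing from start:
  Pos 0: 't' == 't'
  Pos 1: 'e' != 'r' (stop)
LCP = "t" (length 1)


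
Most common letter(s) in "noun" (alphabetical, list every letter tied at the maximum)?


Word: "noun"
Letter counts:
  'n': 2
  'o': 1
  'u': 1
Maximum count = 2
Most frequent = 'n' (2 times each)


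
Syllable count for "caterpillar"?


Word: "caterpillar"
Syllable breakdown: cat / er / pil / lar
Counting: 4 parts
= 4 syllables


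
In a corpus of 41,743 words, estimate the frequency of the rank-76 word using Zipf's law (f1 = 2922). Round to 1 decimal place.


Zipf's law: f(r) = f(1) / r
f(1) = 2922
f(76) = 2922 / 76
= 38.4 occurrences


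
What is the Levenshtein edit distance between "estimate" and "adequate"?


Word 1: "estimate" (length 8)
Word 2: "adequate" (length 8)
One optimal edit sequence (insert/delete/substitute each cost 1):
  1. substitute 'e' -> 'a'  (+1)
  2. substitute 's' -> 'd'  (+1)
  3. substitute 't' -> 'e'  (+1)
  4. substitute 'i' -> 'q'  (+1)
  5. substitute 'm' -> 'u'  (+1)
  6. keep 'a'
  7. keep 't'
  8. keep 'e'
Total edit operations: 5
Edit distance = 5


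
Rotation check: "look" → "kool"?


Word: "look", Candidate: "kool"
Method: check if candidate is substring of word+word
"looklook" contains "kool"? No
Is rotation = No


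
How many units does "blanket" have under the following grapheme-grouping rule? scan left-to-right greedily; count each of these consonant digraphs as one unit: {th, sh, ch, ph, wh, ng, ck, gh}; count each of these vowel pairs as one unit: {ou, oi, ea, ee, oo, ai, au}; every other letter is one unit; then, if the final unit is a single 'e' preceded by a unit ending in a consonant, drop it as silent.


Word: "blanket" (7 letters)
Left-to-right scan:
  (1) 'b' (letter)
  (2) 'l' (letter)
  (3) 'a' (letter)
  (4) 'n' (letter)
  (5) 'k' (letter)
  (6) 'e' (letter)
  (7) 't' (letter)
Units from scan: 7
Sound units = 7 units


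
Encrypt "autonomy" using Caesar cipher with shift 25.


Word: "autonomy"
Shift: 25
Each letter → (letter + shift) mod 26:
  'a' (0) + 25 = 25 → 'z'
  'u' (20) + 25 = 19 → 't'
  't' (19) + 25 = 18 → 's'
  'o' (14) + 25 = 13 → 'n'
  'n' (13) + 25 = 12 → 'm'
  'o' (14) + 25 = 13 → 'n'
  'm' (12) + 25 = 11 → 'l'
  'y' (24) + 25 = 23 → 'x'
Result = "ztsnmnlx"


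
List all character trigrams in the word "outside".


Word: "outside" (length 7)
Number of trigrams = 7 - 3 + 1 = 5
  Position 0: "out"
  Position 1: "uts"
  Position 2: "tsi"
  Position 3: "sid"
  Position 4: "ide"
Trigrams = "out", "uts", "tsi", "sid", "ide"


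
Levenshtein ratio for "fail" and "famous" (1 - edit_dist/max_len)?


Word 1: "fail" (length 4)
Word 2: "famous" (length 6)
One optimal edit sequence:
  1. keep 'f'
  2. keep 'a'
  3. insert 'm'  (+1)
  4. insert 'o'  (+1)
  5. substitute 'i' -> 'u'  (+1)
  6. substitute 'l' -> 's'  (+1)
Edit distance = 4
Max length = max(4, 6) = 6
Similarity = 1 - 4/6
= 0.3333


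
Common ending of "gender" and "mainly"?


Word 1: "gender"
Word 2: "mainly"
Comparing from end:
  Pos -1: 'r' != 'y' (stop)
LCS = "" (length 0)


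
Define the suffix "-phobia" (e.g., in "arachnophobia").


Suffix: -phobia
Example: arachnophobia = arachno- + -phobia
Meaning = fear of


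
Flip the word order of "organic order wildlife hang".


Original: "organic order wildlife hang"
Words (1..n): organic | order | wildlife | hang
Reversed (n..1): hang | wildlife | order | organic
Result = "hang wildlife order organic"


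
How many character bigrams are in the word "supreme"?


Word: "supreme" (length 7)
Number of 2-grams = length - 2 + 1 = 7 - 2 + 1
= 6


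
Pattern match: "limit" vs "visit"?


Pattern of "limit": [0, 1, 2, 1, 3]
Pattern of "visit": [0, 1, 2, 1, 3]
Patterns match
Same pattern = Yes


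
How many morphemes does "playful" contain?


Word: "playful"
Morphemes: play + -ful
Each morpheme carries meaning
= 2 morphemes


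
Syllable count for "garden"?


Word: "garden"
Syllable breakdown: gar-den
Counting: 2 parts
= 2 syllables


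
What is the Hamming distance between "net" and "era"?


Comparing character by character (same length = 3):
  Pos 0: 'n' vs 'e' !=
  Pos 1: 'e' vs 'r' !=
  Pos 2: 't' vs 'a' !=
Hamming distance = 3


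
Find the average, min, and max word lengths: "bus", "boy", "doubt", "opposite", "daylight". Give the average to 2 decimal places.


Lengths: "bus"=3, "boy"=3, "doubt"=5, "opposite"=8, "daylight"=8
Sum = 27, Count = 5
Average = 27/5 = 5.40
= avg=5.40, min=3, max=8


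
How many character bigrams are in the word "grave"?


Word: "grave" (length 5)
Number of 2-grams = length - 2 + 1 = 5 - 2 + 1
= 4


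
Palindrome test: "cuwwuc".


Word: "cuwwuc"
Reversed: "cuwwuc"
Forward == Backward? cuwwuc == cuwwuc
Palindrome = Yes


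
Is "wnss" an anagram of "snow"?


Word 1: "snow" → sorted: nosw
Word 2: "wnss" → sorted: nssw
Same letters? nosw != nssw
Anagram = No


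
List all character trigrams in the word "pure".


Word: "pure" (length 4)
Number of trigrams = 4 - 3 + 1 = 2
  Position 0: "pur"
  Position 1: "ure"
Trigrams = "pur", "ure"


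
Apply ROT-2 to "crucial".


Word: "crucial"
Shift: 2
Each letter → (letter + shift) mod 26:
  'c' (2) + 2 = 4 → 'e'
  'r' (17) + 2 = 19 → 't'
  'u' (20) + 2 = 22 → 'w'
  'c' (2) + 2 = 4 → 'e'
  'i' (8) + 2 = 10 → 'k'
  'a' (0) + 2 = 2 → 'c'
  'l' (11) + 2 = 13 → 'n'
Result = "etwekcn"


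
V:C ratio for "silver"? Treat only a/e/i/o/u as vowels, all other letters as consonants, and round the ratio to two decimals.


Word: "silver"
Vowels (a,e,i,o,u): 2
Consonants: 4
Ratio = 2/4
= 0.50


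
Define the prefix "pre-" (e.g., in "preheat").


Prefix: pre-
Example: preheat (pre- + heat)
Meaning = before


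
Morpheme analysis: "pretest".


Word: "pretest"
Morphemes: pre- + test
Each morpheme carries meaning
= 2 morphemes


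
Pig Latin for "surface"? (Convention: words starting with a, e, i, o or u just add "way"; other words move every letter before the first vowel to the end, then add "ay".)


Word: "surface"
Starts with consonant(s) → move to end, add 'ay'
Consonant cluster: "s"
Pig Latin = "urfacesay"


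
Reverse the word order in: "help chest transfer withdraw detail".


Original: "help chest transfer withdraw detail"
Words (1..n): help | chest | transfer | withdraw | detail
Reversed (n..1): detail | withdraw | transfer | chest | help
Result = "detail withdraw transfer chest help"


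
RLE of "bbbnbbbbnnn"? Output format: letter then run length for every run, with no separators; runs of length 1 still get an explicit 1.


String: "bbbnbbbbnnn"
Scanning for consecutive runs:
  'b' x 3
  'n' x 1
  'b' x 4
  'n' x 3
RLE = "b3n1b4n3"


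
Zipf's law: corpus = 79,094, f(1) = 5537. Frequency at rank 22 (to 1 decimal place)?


Zipf's law: f(r) = f(1) / r
f(1) = 5537
f(22) = 5537 / 22
= 251.7 occurrences


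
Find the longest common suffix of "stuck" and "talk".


Word 1: "stuck"
Word 2: "talk"
Comparing from end:
  Pos -1: 'k' == 'k'
  Pos -2: 'c' != 'l' (stop)
LCS = "k" (length 1)


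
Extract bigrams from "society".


Word: "society" (length 7)
Number of bigrams = 7 - 2 + 1 = 6
  Position 0: "so"
  Position 1: "oc"
  Position 2: "ci"
  Position 3: "ie"
  Position 4: "et"
  Position 5: "ty"
Bigrams = "so", "oc", "ci", "ie", "et", "ty"


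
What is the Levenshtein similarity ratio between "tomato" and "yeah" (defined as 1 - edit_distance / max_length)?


Word 1: "tomato" (length 6)
Word 2: "yeah" (length 4)
One optimal edit sequence:
  1. delete 't'  (+1)
  2. substitute 'o' -> 'y'  (+1)
  3. substitute 'm' -> 'e'  (+1)
  4. keep 'a'
  5. delete 't'  (+1)
  6. substitute 'o' -> 'h'  (+1)
Edit distance = 5
Max length = max(6, 4) = 6
Similarity = 1 - 5/6
= 0.1667


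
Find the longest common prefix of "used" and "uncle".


Word 1: "used"
Word 2: "uncle"
Comparing from start:
  Pos 0: 'u' == 'u'
  Pos 1: 's' != 'n' (stop)
LCP = "u" (length 1)


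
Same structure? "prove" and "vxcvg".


Pattern of "prove": [0, 1, 2, 3, 4]
Pattern of "vxcvg": [0, 1, 2, 0, 3]
Patterns do not match
Same pattern = No


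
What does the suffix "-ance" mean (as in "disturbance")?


Suffix: -ance
As in: disturbance -> disturb + -ance
Meaning = state of


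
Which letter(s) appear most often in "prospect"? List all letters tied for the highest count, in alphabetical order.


Word: "prospect"
Letter counts:
  'c': 1
  'e': 1
  'o': 1
  'p': 2
  'r': 1
  's': 1
  't': 1
Maximum count = 2
Most frequent = 'p' (2 times each)


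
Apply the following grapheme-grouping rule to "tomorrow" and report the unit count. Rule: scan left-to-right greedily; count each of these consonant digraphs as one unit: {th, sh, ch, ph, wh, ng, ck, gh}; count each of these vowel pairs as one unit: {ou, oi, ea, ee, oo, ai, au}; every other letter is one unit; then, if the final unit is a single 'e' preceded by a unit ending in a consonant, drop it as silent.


Word: "tomorrow" (8 letters)
Left-to-right scan:
  (1) 't' (letter)
  (2) 'o' (letter)
  (3) 'm' (letter)
  (4) 'o' (letter)
  (5) 'r' (letter)
  (6) 'r' (letter)
  (7) 'o' (letter)
  (8) 'w' (letter)
Units from scan: 8
Sound units = 8 units


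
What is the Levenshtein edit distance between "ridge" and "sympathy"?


Word 1: "ridge" (length 5)
Word 2: "sympathy" (length 8)
One optimal edit sequence (insert/delete/substitute each cost 1):
  1. insert 's'  (+1)
  2. insert 'y'  (+1)
  3. insert 'm'  (+1)
  4. substitute 'r' -> 'p'  (+1)
  5. substitute 'i' -> 'a'  (+1)
  6. substitute 'd' -> 't'  (+1)
  7. substitute 'g' -> 'h'  (+1)
  8. substitute 'e' -> 'y'  (+1)
Total edit operations: 8
Edit distance = 8


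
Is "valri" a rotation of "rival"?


Word: "rival", Candidate: "valri"
Method: check if candidate is substring of word+word
"rivalrival" contains "valri"? Yes
Is rotation = Yes


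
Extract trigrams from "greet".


Word: "greet" (length 5)
Number of trigrams = 5 - 3 + 1 = 3
  Position 0: "gre"
  Position 1: "ree"
  Position 2: "eet"
Trigrams = "gre", "ree", "eet"


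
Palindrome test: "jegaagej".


Word: "jegaagej"
Reversed: "jegaagej"
Forward == Backward? jegaagej == jegaagej
Palindrome = Yes


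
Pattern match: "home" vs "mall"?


Pattern of "home": [0, 1, 2, 3]
Pattern of "mall": [0, 1, 2, 2]
Patterns do not match
Same pattern = No


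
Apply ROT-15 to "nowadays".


Word: "nowadays"
Shift: 15
Each letter → (letter + shift) mod 26:
  'n' (13) + 15 = 2 → 'c'
  'o' (14) + 15 = 3 → 'd'
  'w' (22) + 15 = 11 → 'l'
  'a' (0) + 15 = 15 → 'p'
  'd' (3) + 15 = 18 → 's'
  'a' (0) + 15 = 15 → 'p'
  'y' (24) + 15 = 13 → 'n'
  's' (18) + 15 = 7 → 'h'
Result = "cdlpspnh"


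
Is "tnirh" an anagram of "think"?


Word 1: "think" → sorted: hiknt
Word 2: "tnirh" → sorted: hinrt
Same letters? hiknt != hinrt
Anagram = No


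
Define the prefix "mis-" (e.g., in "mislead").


Prefix: mis-
Example: mislead = mis- + lead
Meaning = wrongly


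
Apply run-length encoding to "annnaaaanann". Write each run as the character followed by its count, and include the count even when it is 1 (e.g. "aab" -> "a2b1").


String: "annnaaaanann"
Scanning for consecutive runs:
  'a' x 1
  'n' x 3
  'a' x 4
  'n' x 1
  'a' x 1
  'n' x 2
RLE = "a1n3a4n1a1n2"


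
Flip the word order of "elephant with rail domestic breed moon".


Original: "elephant with rail domestic breed moon"
Words (1..n): elephant | with | rail | domestic | breed | moon
Reversed (n..1): moon | breed | domestic | rail | with | elephant
Result = "moon breed domestic rail with elephant"


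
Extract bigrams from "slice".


Word: "slice" (length 5)
Number of bigrams = 5 - 2 + 1 = 4
  Position 0: "sl"
  Position 1: "li"
  Position 2: "ic"
  Position 3: "ce"
Bigrams = "sl", "li", "ic", "ce"


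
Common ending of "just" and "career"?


Word 1: "just"
Word 2: "career"
Comparing from end:
  Pos -1: 't' != 'r' (stop)
LCS = "" (length 0)


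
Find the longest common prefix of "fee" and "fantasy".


Word 1: "fee"
Word 2: "fantasy"
Comparing from start:
  Pos 0: 'f' == 'f'
  Pos 1: 'e' != 'a' (stop)
LCP = "f" (length 1)


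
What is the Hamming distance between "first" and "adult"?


Comparing character by character (same length = 5):
  Pos 0: 'f' vs 'a' !=
  Pos 1: 'i' vs 'd' !=
  Pos 2: 'r' vs 'u' !=
  Pos 3: 's' vs 'l' !=
  Pos 4: 't' vs 't' =
Hamming distance = 4


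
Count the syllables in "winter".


Word: "winter"
Syllable breakdown: win / ter
Counting: 2 parts
= 2 syllables


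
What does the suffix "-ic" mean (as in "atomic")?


Suffix: -ic
As in: atomic -> atom + -ic
Meaning = relating to


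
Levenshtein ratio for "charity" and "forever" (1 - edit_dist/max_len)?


Word 1: "charity" (length 7)
Word 2: "forever" (length 7)
One optimal edit sequence:
  1. substitute 'c' -> 'f'  (+1)
  2. substitute 'h' -> 'o'  (+1)
  3. substitute 'a' -> 'r'  (+1)
  4. substitute 'r' -> 'e'  (+1)
  5. substitute 'i' -> 'v'  (+1)
  6. substitute 't' -> 'e'  (+1)
  7. substitute 'y' -> 'r'  (+1)
Edit distance = 7
Max length = max(7, 7) = 7
Similarity = 1 - 7/7
= 0.0000


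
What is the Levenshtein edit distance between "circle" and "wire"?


Word 1: "circle" (length 6)
Word 2: "wire" (length 4)
One optimal edit sequence (insert/delete/substitute each cost 1):
  1. substitute 'c' -> 'w'  (+1)
  2. keep 'i'
  3. keep 'r'
  4. delete 'c'  (+1)
  5. delete 'l'  (+1)
  6. keep 'e'
Total edit operations: 3
Edit distance = 3


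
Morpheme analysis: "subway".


Word: "subway"
Morphemes: sub- | way
Each morpheme carries meaning
= 2 morphemes


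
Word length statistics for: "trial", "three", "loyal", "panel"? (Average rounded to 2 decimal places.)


Lengths: "trial"=5, "three"=5, "loyal"=5, "panel"=5
Sum = 20, Count = 4
Average = 20/4 = 5.00
= avg=5.00, min=5, max=5


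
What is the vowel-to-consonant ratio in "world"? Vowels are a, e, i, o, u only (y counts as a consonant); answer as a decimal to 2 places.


Word: "world"
Vowels (a,e,i,o,u): 1
Consonants: 4
Ratio = 1/4
= 0.25


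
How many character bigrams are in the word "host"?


Word: "host" (length 4)
Number of 2-grams = length - 2 + 1 = 4 - 2 + 1
= 3


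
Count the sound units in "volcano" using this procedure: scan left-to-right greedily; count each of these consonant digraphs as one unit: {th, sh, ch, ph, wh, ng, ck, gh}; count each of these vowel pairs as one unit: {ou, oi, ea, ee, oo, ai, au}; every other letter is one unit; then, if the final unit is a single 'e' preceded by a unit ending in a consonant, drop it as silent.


Word: "volcano" (7 letters)
Left-to-right scan:
  [1] 'v' (letter)
  [2] 'o' (letter)
  [3] 'l' (letter)
  [4] 'c' (letter)
  [5] 'a' (letter)
  [6] 'n' (letter)
  [7] 'o' (letter)
Units from scan: 7
Sound units = 7 units


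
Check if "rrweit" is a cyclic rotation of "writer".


Word: "writer", Candidate: "rrweit"
Method: check if candidate is substring of word+word
"writerwriter" contains "rrweit"? No
Is rotation = No


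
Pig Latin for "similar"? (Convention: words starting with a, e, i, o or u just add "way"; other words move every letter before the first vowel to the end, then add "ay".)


Word: "similar"
Starts with consonant(s) → move to end, add 'ay'
Consonant cluster: "s"
Pig Latin = "imilarsay"


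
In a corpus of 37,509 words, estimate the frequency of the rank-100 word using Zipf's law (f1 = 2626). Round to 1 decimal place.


Zipf's law: f(r) = f(1) / r
f(1) = 2626
f(100) = 2626 / 100
= 26.3 occurrences


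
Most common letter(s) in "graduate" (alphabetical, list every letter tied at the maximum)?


Word: "graduate"
Letter counts:
  'a': 2
  'd': 1
  'e': 1
  'g': 1
  'r': 1
  't': 1
  'u': 1
Maximum count = 2
Most frequent = 'a' (2 times each)


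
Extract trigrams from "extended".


Word: "extended" (length 8)
Number of trigrams = 8 - 3 + 1 = 6
  Position 0: "ext"
  Position 1: "xte"
  Position 2: "ten"
  Position 3: "end"
  Position 4: "nde"
  Position 5: "ded"
Trigrams = "ext", "xte", "ten", "end", "nde", "ded"


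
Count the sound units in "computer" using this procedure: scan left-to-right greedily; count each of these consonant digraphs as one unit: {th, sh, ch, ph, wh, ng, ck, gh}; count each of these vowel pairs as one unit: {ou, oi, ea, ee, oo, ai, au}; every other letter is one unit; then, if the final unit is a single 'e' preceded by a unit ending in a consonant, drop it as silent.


Word: "computer" (8 letters)
Left-to-right scan:
  1. 'c' (letter)
  2. 'o' (letter)
  3. 'm' (letter)
  4. 'p' (letter)
  5. 'u' (letter)
  6. 't' (letter)
  7. 'e' (letter)
  8. 'r' (letter)
Units from scan: 8
Sound units = 8 units


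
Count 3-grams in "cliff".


Word: "cliff" (length 5)
Number of 3-grams = length - 3 + 1 = 5 - 3 + 1
= 3


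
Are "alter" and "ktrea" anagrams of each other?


Word 1: "alter" → sorted: aelrt
Word 2: "ktrea" → sorted: aekrt
Same letters? aelrt != aekrt
Anagram = No


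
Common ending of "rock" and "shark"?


Word 1: "rock"
Word 2: "shark"
Comparing from end:
  Pos -1: 'k' == 'k'
  Pos -2: 'c' != 'r' (stop)
LCS = "k" (length 1)


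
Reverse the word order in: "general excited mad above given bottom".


Original: "general excited mad above given bottom"
Words (1..n): general | excited | mad | above | given | bottom
Reversed (n..1): bottom | given | above | mad | excited | general
Result = "bottom given above mad excited general"


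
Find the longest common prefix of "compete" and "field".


Word 1: "compete"
Word 2: "field"
Comparing from start:
  Pos 0: 'c' != 'f' (stop)
LCP = "" (length 0)


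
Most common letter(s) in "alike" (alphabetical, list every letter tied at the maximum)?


Word: "alike"
Letter counts:
  'a': 1
  'e': 1
  'i': 1
  'k': 1
  'l': 1
Maximum count = 1
Most frequent = 'a', 'e', 'i', 'k', 'l' (1 time each)


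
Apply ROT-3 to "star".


Word: "star"
Shift: 3
Each letter → (letter + shift) mod 26:
  's' (18) + 3 = 21 → 'v'
  't' (19) + 3 = 22 → 'w'
  'a' (0) + 3 = 3 → 'd'
  'r' (17) + 3 = 20 → 'u'
Result = "vwdu"


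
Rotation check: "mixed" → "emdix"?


Word: "mixed", Candidate: "emdix"
Method: check if candidate is substring of word+word
"mixedmixed" contains "emdix"? No
Is rotation = No


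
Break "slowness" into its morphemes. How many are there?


Word: "slowness"
Morphemes: slow / -ness
Each morpheme carries meaning
= 2 morphemes


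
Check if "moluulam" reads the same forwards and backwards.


Word: "moluulam"
Reversed: "maluulom"
Forward == Backward? moluulam != maluulom
Palindrome = No


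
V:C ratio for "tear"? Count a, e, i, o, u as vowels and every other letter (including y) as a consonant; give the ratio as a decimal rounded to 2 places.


Word: "tear"
Vowels (a,e,i,o,u): 2
Consonants: 2
Ratio = 2/2
= 1.00


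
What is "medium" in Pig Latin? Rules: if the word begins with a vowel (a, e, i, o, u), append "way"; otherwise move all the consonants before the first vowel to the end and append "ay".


Word: "medium"
Starts with consonant(s) → move to end, add 'ay'
Consonant cluster: "m"
Pig Latin = "ediummay"


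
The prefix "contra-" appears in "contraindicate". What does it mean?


Prefix: contra-
Example: contraindicate (contra- + indicate)
Meaning = against


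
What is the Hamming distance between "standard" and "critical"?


Comparing character by character (same length = 8):
  Pos 0: 's' vs 'c' !=
  Pos 1: 't' vs 'r' !=
  Pos 2: 'a' vs 'i' !=
  Pos 3: 'n' vs 't' !=
  Pos 4: 'd' vs 'i' !=
  Pos 5: 'a' vs 'c' !=
  Pos 6: 'r' vs 'a' !=
  Pos 7: 'd' vs 'l' !=
Hamming distance = 8


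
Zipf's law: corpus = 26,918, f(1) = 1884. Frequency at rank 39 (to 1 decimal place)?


Zipf's law: f(r) = f(1) / r
f(1) = 1884
f(39) = 1884 / 39
= 48.3 occurrences


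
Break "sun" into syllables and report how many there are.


Word: "sun"
Syllable breakdown: sun
Counting: 1 part
= 1 syllable


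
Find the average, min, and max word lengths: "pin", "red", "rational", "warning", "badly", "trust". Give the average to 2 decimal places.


Lengths: "pin"=3, "red"=3, "rational"=8, "warning"=7, "badly"=5, "trust"=5
Sum = 31, Count = 6
Average = 31/6 = 5.17
= avg=5.17, min=3, max=8


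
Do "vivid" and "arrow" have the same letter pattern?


Pattern of "vivid": [0, 1, 0, 1, 2]
Pattern of "arrow": [0, 1, 1, 2, 3]
Patterns do not match
Same pattern = No


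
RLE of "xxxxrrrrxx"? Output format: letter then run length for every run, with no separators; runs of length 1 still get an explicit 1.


String: "xxxxrrrrxx"
Scanning for consecutive runs:
  'x' x 4
  'r' x 4
  'x' x 2
RLE = "x4r4x2"


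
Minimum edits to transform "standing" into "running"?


Word 1: "standing" (length 8)
Word 2: "running" (length 7)
One optimal edit sequence (insert/delete/substitute each cost 1):
  1. delete 's'  (+1)
  2. substitute 't' -> 'r'  (+1)
  3. substitute 'a' -> 'u'  (+1)
  4. keep 'n'
  5. substitute 'd' -> 'n'  (+1)
  6. keep 'i'
  7. keep 'n'
  8. keep 'g'
Total edit operations: 4
Edit distance = 4


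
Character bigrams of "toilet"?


Word: "toilet" (length 6)
Number of bigrams = 6 - 2 + 1 = 5
  Position 0: "to"
  Position 1: "oi"
  Position 2: "il"
  Position 3: "le"
  Position 4: "et"
Bigrams = "to", "oi", "il", "le", "et"


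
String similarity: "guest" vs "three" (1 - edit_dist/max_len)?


Word 1: "guest" (length 5)
Word 2: "three" (length 5)
One optimal edit sequence:
  1. substitute 'g' -> 't'  (+1)
  2. substitute 'u' -> 'h'  (+1)
  3. substitute 'e' -> 'r'  (+1)
  4. substitute 's' -> 'e'  (+1)
  5. substitute 't' -> 'e'  (+1)
Edit distance = 5
Max length = max(5, 5) = 5
Similarity = 1 - 5/5
= 0.0000


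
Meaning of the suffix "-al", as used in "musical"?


Suffix: -al
Example: musical = music + -al
Meaning = relating to


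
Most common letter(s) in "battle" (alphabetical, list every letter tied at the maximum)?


Word: "battle"
Letter counts:
  'a': 1
  'b': 1
  'e': 1
  'l': 1
  't': 2
Maximum count = 2
Most frequent = 't' (2 times each)


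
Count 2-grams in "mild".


Word: "mild" (length 4)
Number of 2-grams = length - 2 + 1 = 4 - 2 + 1
= 3


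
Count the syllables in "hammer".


Word: "hammer"
Syllable breakdown: ham-mer
Counting: 2 parts
= 2 syllables


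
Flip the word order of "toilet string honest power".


Original: "toilet string honest power"
Words (1..n): toilet | string | honest | power
Reversed (n..1): power | honest | string | toilet
Result = "power honest string toilet"


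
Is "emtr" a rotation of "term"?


Word: "term", Candidate: "emtr"
Method: check if candidate is substring of word+word
"termterm" contains "emtr"? No
Is rotation = No


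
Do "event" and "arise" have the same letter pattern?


Pattern of "event": [0, 1, 0, 2, 3]
Pattern of "arise": [0, 1, 2, 3, 4]
Patterns do not match
Same pattern = No


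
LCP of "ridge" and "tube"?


Word 1: "ridge"
Word 2: "tube"
Comparing from start:
  Pos 0: 'r' != 't' (stop)
LCP = "" (length 0)


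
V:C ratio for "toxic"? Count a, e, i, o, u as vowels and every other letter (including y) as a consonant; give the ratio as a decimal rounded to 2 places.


Word: "toxic"
Vowels (a,e,i,o,u): 2
Consonants: 3
Ratio = 2/3
= 0.67


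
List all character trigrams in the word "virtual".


Word: "virtual" (length 7)
Number of trigrams = 7 - 3 + 1 = 5
  Position 0: "vir"
  Position 1: "irt"
  Position 2: "rtu"
  Position 3: "tua"
  Position 4: "ual"
Trigrams = "vir", "irt", "rtu", "tua", "ual"


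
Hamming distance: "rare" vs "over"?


Comparing character by character (same length = 4):
  Pos 0: 'r' vs 'o' !=
  Pos 1: 'a' vs 'v' !=
  Pos 2: 'r' vs 'e' !=
  Pos 3: 'e' vs 'r' !=
Hamming distance = 4


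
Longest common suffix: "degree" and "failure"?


Word 1: "degree"
Word 2: "failure"
Comparing from end:
  Pos -1: 'e' == 'e'
  Pos -2: 'e' != 'r' (stop)
LCS = "e" (length 1)


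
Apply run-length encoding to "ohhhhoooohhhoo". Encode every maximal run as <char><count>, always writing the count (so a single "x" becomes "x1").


String: "ohhhhoooohhhoo"
Scanning for consecutive runs:
  'o' x 1
  'h' x 4
  'o' x 4
  'h' x 3
  'o' x 2
RLE = "o1h4o4h3o2"


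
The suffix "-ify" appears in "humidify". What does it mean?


Suffix: -ify
Example: humidify = humid + -ify
Meaning = to make


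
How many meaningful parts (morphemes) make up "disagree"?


Word: "disagree"
Morphemes: dis- / agree
Each morpheme carries meaning
= 2 morphemes


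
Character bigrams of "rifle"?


Word: "rifle" (length 5)
Number of bigrams = 5 - 2 + 1 = 4
  Position 0: "ri"
  Position 1: "if"
  Position 2: "fl"
  Position 3: "le"
Bigrams = "ri", "if", "fl", "le"


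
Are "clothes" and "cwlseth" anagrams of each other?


Word 1: "clothes" → sorted: cehlost
Word 2: "cwlseth" → sorted: cehlstw
Same letters? cehlost != cehlstw
Anagram = No


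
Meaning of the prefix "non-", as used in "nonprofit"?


Prefix: non-
As in: nonprofit -> non- + profit
Meaning = not


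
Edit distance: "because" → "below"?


Word 1: "because" (length 7)
Word 2: "below" (length 5)
One optimal edit sequence (insert/delete/substitute each cost 1):
  1. keep 'b'
  2. keep 'e'
  3. delete 'c'  (+1)
  4. delete 'a'  (+1)
  5. substitute 'u' -> 'l'  (+1)
  6. substitute 's' -> 'o'  (+1)
  7. substitute 'e' -> 'w'  (+1)
Total edit operations: 5
Edit distance = 5


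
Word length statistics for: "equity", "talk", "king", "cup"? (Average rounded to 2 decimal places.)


Lengths: "equity"=6, "talk"=4, "king"=4, "cup"=3
Sum = 17, Count = 4
Average = 17/4 = 4.25
= avg=4.25, min=3, max=6


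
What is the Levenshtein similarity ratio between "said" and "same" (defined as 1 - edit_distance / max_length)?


Word 1: "said" (length 4)
Word 2: "same" (length 4)
One optimal edit sequence:
  1. keep 's'
  2. keep 'a'
  3. substitute 'i' -> 'm'  (+1)
  4. substitute 'd' -> 'e'  (+1)
Edit distance = 2
Max length = max(4, 4) = 4
Similarity = 1 - 2/4
= 0.5000


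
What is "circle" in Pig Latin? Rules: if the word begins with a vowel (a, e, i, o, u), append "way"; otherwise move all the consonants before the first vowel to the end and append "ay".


Word: "circle"
Starts with consonant(s) → move to end, add 'ay'
Consonant cluster: "c"
Pig Latin = "irclecay"


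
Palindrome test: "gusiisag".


Word: "gusiisag"
Reversed: "gasiisug"
Forward == Backward? gusiisag != gasiisug
Palindrome = No


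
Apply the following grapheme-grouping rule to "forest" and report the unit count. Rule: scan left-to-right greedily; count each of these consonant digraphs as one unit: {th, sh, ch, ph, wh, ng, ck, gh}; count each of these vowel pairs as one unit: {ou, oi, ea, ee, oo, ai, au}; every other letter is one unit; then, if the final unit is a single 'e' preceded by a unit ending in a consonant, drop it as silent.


Word: "forest" (6 letters)
Left-to-right scan:
  [1] 'f' (letter)
  [2] 'o' (letter)
  [3] 'r' (letter)
  [4] 'e' (letter)
  [5] 's' (letter)
  [6] 't' (letter)
Units from scan: 6
Sound units = 6 units


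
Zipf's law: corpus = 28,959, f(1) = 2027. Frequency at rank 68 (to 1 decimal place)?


Zipf's law: f(r) = f(1) / r
f(1) = 2027
f(68) = 2027 / 68
= 29.8 occurrences


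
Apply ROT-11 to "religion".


Word: "religion"
Shift: 11
Each letter → (letter + shift) mod 26:
  'r' (17) + 11 = 2 → 'c'
  'e' (4) + 11 = 15 → 'p'
  'l' (11) + 11 = 22 → 'w'
  'i' (8) + 11 = 19 → 't'
  'g' (6) + 11 = 17 → 'r'
  'i' (8) + 11 = 19 → 't'
  'o' (14) + 11 = 25 → 'z'
  'n' (13) + 11 = 24 → 'y'
Result = "cpwtrtzy"


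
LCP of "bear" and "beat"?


Word 1: "bear"
Word 2: "beat"
Comparing from start:
  Pos 0: 'b' == 'b'
  Pos 1: 'e' == 'e'
  Pos 2: 'a' == 'a'
  Pos 3: 'r' != 't' (stop)
LCP = "bea" (length 3)


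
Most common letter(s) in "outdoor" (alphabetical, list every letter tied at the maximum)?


Word: "outdoor"
Letter counts:
  'd': 1
  'o': 3
  'r': 1
  't': 1
  'u': 1
Maximum count = 3
Most frequent = 'o' (3 times each)


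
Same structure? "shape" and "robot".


Pattern of "shape": [0, 1, 2, 3, 4]
Pattern of "robot": [0, 1, 2, 1, 3]
Patterns do not match
Same pattern = No


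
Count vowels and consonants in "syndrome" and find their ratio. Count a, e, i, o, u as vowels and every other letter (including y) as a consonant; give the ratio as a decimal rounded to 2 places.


Word: "syndrome"
Vowels (a,e,i,o,u): 2
Consonants: 6
Ratio = 2/6
= 0.33


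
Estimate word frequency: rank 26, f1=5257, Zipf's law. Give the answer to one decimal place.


Zipf's law: f(r) = f(1) / r
f(1) = 5257
f(26) = 5257 / 26
= 202.2 occurrences


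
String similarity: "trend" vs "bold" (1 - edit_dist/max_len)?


Word 1: "trend" (length 5)
Word 2: "bold" (length 4)
One optimal edit sequence:
  1. delete 't'  (+1)
  2. substitute 'r' -> 'b'  (+1)
  3. substitute 'e' -> 'o'  (+1)
  4. substitute 'n' -> 'l'  (+1)
  5. keep 'd'
Edit distance = 4
Max length = max(5, 4) = 5
Similarity = 1 - 4/5
= 0.2000


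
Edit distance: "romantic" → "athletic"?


Word 1: "romantic" (length 8)
Word 2: "athletic" (length 8)
One optimal edit sequence (insert/delete/substitute each cost 1):
  1. substitute 'r' -> 'a'  (+1)
  2. substitute 'o' -> 't'  (+1)
  3. substitute 'm' -> 'h'  (+1)
  4. substitute 'a' -> 'l'  (+1)
  5. substitute 'n' -> 'e'  (+1)
  6. keep 't'
  7. keep 'i'
  8. keep 'c'
Total edit operations: 5
Edit distance = 5


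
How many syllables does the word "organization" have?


Word: "organization"
Syllable breakdown: or-gan-i-za-tion
Counting: 5 parts
= 5 syllables


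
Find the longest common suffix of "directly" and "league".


Word 1: "directly"
Word 2: "league"
Comparing from end:
  Pos -1: 'y' != 'e' (stop)
LCS = "" (length 0)


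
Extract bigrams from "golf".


Word: "golf" (length 4)
Number of bigrams = 4 - 2 + 1 = 3
  Position 0: "go"
  Position 1: "ol"
  Position 2: "lf"
Bigrams = "go", "ol", "lf"


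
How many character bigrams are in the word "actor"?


Word: "actor" (length 5)
Number of 2-grams = length - 2 + 1 = 5 - 2 + 1
= 4


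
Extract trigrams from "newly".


Word: "newly" (length 5)
Number of trigrams = 5 - 3 + 1 = 3
  Position 0: "new"
  Position 1: "ewl"
  Position 2: "wly"
Trigrams = "new", "ewl", "wly"


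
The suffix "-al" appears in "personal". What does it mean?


Suffix: -al
Example: personal = person + -al
Meaning = relating to


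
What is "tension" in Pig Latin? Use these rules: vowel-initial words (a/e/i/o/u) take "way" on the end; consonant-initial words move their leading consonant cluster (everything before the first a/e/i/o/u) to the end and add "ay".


Word: "tension"
Starts with consonant(s) → move to end, add 'ay'
Consonant cluster: "t"
Pig Latin = "ensiontay"


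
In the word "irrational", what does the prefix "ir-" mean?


Prefix: ir-
Example: irrational = ir- + rational
Meaning = not


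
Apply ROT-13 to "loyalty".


Word: "loyalty"
Shift: 13
Each letter → (letter + shift) mod 26:
  'l' (11) + 13 = 24 → 'y'
  'o' (14) + 13 = 1 → 'b'
  'y' (24) + 13 = 11 → 'l'
  'a' (0) + 13 = 13 → 'n'
  'l' (11) + 13 = 24 → 'y'
  't' (19) + 13 = 6 → 'g'
  'y' (24) + 13 = 11 → 'l'
Result = "yblnygl"


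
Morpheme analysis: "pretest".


Word: "pretest"
Morphemes: pre- / test
Each morpheme carries meaning
= 2 morphemes


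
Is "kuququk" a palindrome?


Word: "kuququk"
Reversed: "kuququk"
Forward == Backward? kuququk == kuququk
Palindrome = Yes


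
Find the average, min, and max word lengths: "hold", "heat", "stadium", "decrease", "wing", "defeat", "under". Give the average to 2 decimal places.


Lengths: "hold"=4, "heat"=4, "stadium"=7, "decrease"=8, "wing"=4, "defeat"=6, "under"=5
Sum = 38, Count = 7
Average = 38/7 = 5.43
= avg=5.43, min=4, max=8


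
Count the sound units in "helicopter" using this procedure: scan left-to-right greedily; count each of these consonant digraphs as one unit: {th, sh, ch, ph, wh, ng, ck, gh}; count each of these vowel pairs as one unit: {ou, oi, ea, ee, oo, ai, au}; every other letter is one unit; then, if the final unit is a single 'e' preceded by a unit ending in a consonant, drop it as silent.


Word: "helicopter" (10 letters)
Left-to-right scan:
  1. 'h' (letter)
  2. 'e' (letter)
  3. 'l' (letter)
  4. 'i' (letter)
  5. 'c' (letter)
  6. 'o' (letter)
  7. 'p' (letter)
  8. 't' (letter)
  9. 'e' (letter)
  10. 'r' (letter)
Units from scan: 10
Sound units = 10 units
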